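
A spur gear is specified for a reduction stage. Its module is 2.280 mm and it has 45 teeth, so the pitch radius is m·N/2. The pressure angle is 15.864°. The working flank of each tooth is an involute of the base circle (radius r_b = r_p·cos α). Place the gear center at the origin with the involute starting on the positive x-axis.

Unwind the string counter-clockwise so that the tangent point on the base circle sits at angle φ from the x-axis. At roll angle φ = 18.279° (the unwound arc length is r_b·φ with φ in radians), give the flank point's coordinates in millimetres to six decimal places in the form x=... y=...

x=51.793822 y=0.528682

pitch radius r_p = m·N/2 = 2.280·45/2 = 51.300000
base radius r_b = r_p·cos α = 51.300000·cos 15.864° = 49.346150
roll angle φ = 18.279° = 0.31902873 rad
x = r_b·(cos φ + φ·sin φ) = 49.346150·(0.94954050 + 0.31902873·0.31364445) = 51.793822
y = r_b·(sin φ − φ·cos φ) = 49.346150·(0.31364445 − 0.31902873·0.94954050) = 0.528682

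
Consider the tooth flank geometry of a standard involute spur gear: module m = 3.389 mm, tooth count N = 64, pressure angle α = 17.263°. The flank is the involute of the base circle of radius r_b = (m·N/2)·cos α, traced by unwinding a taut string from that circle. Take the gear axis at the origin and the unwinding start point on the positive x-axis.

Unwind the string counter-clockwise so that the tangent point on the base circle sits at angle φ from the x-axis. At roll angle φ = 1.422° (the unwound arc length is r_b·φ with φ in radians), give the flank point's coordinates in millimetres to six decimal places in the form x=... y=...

x=103.594594 y=0.000528

pitch radius r_p = m·N/2 = 3.389·64/2 = 108.448000
base radius r_b = r_p·cos α = 108.448000·cos 17.263° = 103.562704
roll angle φ = 1.422° = 0.02481858 rad
x = r_b·(cos φ + φ·sin φ) = 103.562704·(0.99969203 + 0.02481858·0.02481603) = 103.594594
y = r_b·(sin φ − φ·cos φ) = 103.562704·(0.02481603 − 0.02481858·0.99969203) = 0.000528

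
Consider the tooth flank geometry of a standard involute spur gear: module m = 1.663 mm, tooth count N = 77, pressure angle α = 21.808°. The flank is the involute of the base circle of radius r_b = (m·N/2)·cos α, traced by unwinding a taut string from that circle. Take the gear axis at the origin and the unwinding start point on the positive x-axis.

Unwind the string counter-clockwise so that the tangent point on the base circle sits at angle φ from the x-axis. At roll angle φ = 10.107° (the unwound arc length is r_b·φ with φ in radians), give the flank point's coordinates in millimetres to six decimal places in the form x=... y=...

pitch radius r_p = m·N/2 = 1.663·77/2 = 64.025500
base radius r_b = r_p·cos α = 64.025500·cos 21.808° = 59.443449
roll angle φ = 10.107° = 0.17640043 rad
x = r_b·(cos φ + φ·sin φ) = 59.443449·(0.98448175 + 0.17640043·0.17548700) = 60.361121
y = r_b·(sin φ − φ·cos φ) = 59.443449·(0.17548700 − 0.17640043·0.98448175) = 0.108425

x=60.361121 y=0.108425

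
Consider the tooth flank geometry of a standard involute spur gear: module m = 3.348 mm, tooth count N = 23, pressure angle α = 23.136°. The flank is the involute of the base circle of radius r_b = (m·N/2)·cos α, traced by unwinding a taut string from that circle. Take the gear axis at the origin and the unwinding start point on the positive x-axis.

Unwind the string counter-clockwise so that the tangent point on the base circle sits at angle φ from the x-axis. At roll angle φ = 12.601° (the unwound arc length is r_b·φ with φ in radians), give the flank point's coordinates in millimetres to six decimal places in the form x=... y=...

pitch radius r_p = m·N/2 = 3.348·23/2 = 38.502000
base radius r_b = r_p·cos α = 38.502000·cos 23.136° = 35.405469
roll angle φ = 12.601° = 0.21992894 rad
x = r_b·(cos φ + φ·sin φ) = 35.405469·(0.97591295 + 0.21992894·0.21816027) = 36.251402
y = r_b·(sin φ − φ·cos φ) = 35.405469·(0.21816027 − 0.21992894·0.97591295) = 0.124938

x=36.251402 y=0.124938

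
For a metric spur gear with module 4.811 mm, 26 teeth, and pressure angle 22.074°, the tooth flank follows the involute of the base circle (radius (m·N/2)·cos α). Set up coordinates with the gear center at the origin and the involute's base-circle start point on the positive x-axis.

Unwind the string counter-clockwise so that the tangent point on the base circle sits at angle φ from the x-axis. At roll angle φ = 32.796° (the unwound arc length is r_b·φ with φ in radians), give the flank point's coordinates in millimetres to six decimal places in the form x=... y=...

x=66.689638 y=3.505860

pitch radius r_p = m·N/2 = 4.811·26/2 = 62.543000
base radius r_b = r_p·cos α = 62.543000·cos 22.074° = 57.958552
roll angle φ = 32.796° = 0.57239818 rad
x = r_b·(cos φ + φ·sin φ) = 57.958552·(0.84060442 + 0.57239818·0.54164953) = 66.689638
y = r_b·(sin φ − φ·cos φ) = 57.958552·(0.54164953 − 0.57239818·0.84060442) = 3.505860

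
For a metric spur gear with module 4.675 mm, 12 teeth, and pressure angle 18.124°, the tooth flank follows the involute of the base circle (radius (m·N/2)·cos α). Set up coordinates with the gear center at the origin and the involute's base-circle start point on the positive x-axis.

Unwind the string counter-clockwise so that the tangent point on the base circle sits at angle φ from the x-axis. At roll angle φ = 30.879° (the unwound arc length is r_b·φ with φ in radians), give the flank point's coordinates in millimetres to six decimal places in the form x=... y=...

x=30.253230 y=1.351033

pitch radius r_p = m·N/2 = 4.675·12/2 = 28.050000
base radius r_b = r_p·cos α = 28.050000·cos 18.124° = 26.658314
roll angle φ = 30.879° = 0.53894022 rad
x = r_b·(cos φ + φ·sin φ) = 26.658314·(0.85825307 + 0.53894022·0.51322672) = 30.253230
y = r_b·(sin φ − φ·cos φ) = 26.658314·(0.51322672 − 0.53894022·0.85825307) = 1.351033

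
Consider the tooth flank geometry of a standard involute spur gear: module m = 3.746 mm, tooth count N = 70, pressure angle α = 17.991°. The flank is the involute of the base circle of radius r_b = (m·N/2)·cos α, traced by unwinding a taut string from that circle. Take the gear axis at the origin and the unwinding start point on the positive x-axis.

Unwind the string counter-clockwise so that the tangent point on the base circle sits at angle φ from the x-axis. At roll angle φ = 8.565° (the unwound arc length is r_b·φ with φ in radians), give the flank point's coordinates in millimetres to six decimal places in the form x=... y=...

pitch radius r_p = m·N/2 = 3.746·70/2 = 131.110000
base radius r_b = r_p·cos α = 131.110000·cos 17.991° = 124.699382
roll angle φ = 8.565° = 0.14948745 rad
x = r_b·(cos φ + φ·sin φ) = 124.699382·(0.98884754 + 0.14948745·0.14893132) = 126.084905
y = r_b·(sin φ − φ·cos φ) = 124.699382·(0.14893132 − 0.14948745·0.98884754) = 0.138544

x=126.084905 y=0.138544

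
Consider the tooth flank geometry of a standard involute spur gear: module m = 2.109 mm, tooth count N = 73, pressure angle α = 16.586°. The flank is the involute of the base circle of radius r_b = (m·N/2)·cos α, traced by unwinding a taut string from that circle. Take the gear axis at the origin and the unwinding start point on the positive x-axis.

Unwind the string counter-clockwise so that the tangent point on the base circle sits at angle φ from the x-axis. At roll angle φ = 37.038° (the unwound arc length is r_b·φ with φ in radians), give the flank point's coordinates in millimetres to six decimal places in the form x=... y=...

x=87.616856 y=6.369543

pitch radius r_p = m·N/2 = 2.109·73/2 = 76.978500
base radius r_b = r_p·cos α = 76.978500·cos 16.586° = 73.775606
roll angle φ = 37.038° = 0.64643505 rad
x = r_b·(cos φ + φ·sin φ) = 73.775606·(0.79823620 + 0.64643505·0.60234457) = 87.616856
y = r_b·(sin φ − φ·cos φ) = 73.775606·(0.60234457 − 0.64643505·0.79823620) = 6.369543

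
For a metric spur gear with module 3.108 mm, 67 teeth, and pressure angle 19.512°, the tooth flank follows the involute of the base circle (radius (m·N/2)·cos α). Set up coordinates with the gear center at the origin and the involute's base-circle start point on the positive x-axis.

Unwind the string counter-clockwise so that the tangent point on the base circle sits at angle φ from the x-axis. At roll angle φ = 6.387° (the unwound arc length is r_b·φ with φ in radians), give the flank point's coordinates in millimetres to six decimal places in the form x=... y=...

pitch radius r_p = m·N/2 = 3.108·67/2 = 104.118000
base radius r_b = r_p·cos α = 104.118000·cos 19.512° = 98.138665
roll angle φ = 6.387° = 0.11147418 rad
x = r_b·(cos φ + φ·sin φ) = 98.138665·(0.99379319 + 0.11147418·0.11124345) = 98.746532
y = r_b·(sin φ − φ·cos φ) = 98.138665·(0.11124345 − 0.11147418·0.99379319) = 0.045259

x=98.746532 y=0.045259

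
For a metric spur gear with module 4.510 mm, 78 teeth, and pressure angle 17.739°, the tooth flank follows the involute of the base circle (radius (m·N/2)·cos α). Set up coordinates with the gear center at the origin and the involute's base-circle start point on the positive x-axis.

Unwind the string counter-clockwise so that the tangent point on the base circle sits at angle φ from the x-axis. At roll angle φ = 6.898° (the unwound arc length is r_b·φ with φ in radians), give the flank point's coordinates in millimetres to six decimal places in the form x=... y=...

x=168.736898 y=0.097305

pitch radius r_p = m·N/2 = 4.510·78/2 = 175.890000
base radius r_b = r_p·cos α = 175.890000·cos 17.739° = 167.527189
roll angle φ = 6.898° = 0.12039281 rad
x = r_b·(cos φ + φ·sin φ) = 167.527189·(0.99276153 + 0.12039281·0.12010218) = 168.736898
y = r_b·(sin φ − φ·cos φ) = 167.527189·(0.12010218 − 0.12039281·0.99276153) = 0.097305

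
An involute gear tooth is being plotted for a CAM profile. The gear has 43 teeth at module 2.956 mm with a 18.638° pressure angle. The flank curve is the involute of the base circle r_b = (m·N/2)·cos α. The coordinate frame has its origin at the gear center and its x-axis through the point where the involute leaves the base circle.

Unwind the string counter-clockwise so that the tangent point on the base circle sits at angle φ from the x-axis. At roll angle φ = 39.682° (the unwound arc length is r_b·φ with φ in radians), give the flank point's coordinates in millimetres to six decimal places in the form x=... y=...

x=72.977728 y=6.354231

pitch radius r_p = m·N/2 = 2.956·43/2 = 63.554000
base radius r_b = r_p·cos α = 63.554000·cos 18.638° = 60.221016
roll angle φ = 39.682° = 0.69258155 rad
x = r_b·(cos φ + φ·sin φ) = 60.221016·(0.76960019 + 0.69258155·0.63852607) = 72.977728
y = r_b·(sin φ − φ·cos φ) = 60.221016·(0.63852607 − 0.69258155·0.76960019) = 6.354231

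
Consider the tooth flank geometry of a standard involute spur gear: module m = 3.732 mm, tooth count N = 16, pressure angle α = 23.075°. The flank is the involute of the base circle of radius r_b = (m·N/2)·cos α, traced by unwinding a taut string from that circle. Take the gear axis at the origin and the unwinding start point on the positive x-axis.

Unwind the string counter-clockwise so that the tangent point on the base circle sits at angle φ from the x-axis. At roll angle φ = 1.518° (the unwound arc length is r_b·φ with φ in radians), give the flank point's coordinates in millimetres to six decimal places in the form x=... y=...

pitch radius r_p = m·N/2 = 3.732·16/2 = 29.856000
base radius r_b = r_p·cos α = 29.856000·cos 23.075° = 27.467299
roll angle φ = 1.518° = 0.02649410 rad
x = r_b·(cos φ + φ·sin φ) = 27.467299·(0.99964905 + 0.02649410·0.02649100) = 27.476938
y = r_b·(sin φ − φ·cos φ) = 27.467299·(0.02649100 − 0.02649410·0.99964905) = 0.000170

x=27.476938 y=0.000170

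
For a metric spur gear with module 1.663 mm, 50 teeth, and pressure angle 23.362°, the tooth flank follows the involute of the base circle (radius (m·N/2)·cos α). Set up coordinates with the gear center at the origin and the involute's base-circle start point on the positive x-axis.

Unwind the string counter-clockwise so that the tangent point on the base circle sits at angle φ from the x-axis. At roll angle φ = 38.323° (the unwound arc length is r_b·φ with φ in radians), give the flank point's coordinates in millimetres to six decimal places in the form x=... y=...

x=45.772626 y=3.639297

pitch radius r_p = m·N/2 = 1.663·50/2 = 41.575000
base radius r_b = r_p·cos α = 41.575000·cos 23.362° = 38.166591
roll angle φ = 38.323° = 0.66886253 rad
x = r_b·(cos φ + φ·sin φ) = 38.166591·(0.78452751 + 0.66886253·0.62009401) = 45.772626
y = r_b·(sin φ − φ·cos φ) = 38.166591·(0.62009401 − 0.66886253·0.78452751) = 3.639297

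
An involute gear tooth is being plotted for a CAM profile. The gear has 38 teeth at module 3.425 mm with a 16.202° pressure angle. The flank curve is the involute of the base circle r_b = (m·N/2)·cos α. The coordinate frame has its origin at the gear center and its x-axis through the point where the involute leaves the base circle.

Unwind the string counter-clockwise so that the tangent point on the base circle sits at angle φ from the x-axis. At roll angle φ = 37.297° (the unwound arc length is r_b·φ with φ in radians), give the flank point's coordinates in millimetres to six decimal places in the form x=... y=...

pitch radius r_p = m·N/2 = 3.425·38/2 = 65.075000
base radius r_b = r_p·cos α = 65.075000·cos 16.202° = 62.490478
roll angle φ = 37.297° = 0.65095545 rad
x = r_b·(cos φ + φ·sin φ) = 62.490478·(0.79550521 + 0.65095545·0.60594675) = 74.360516
y = r_b·(sin φ − φ·cos φ) = 62.490478·(0.60594675 − 0.65095545·0.79550521) = 5.505930

x=74.360516 y=5.505930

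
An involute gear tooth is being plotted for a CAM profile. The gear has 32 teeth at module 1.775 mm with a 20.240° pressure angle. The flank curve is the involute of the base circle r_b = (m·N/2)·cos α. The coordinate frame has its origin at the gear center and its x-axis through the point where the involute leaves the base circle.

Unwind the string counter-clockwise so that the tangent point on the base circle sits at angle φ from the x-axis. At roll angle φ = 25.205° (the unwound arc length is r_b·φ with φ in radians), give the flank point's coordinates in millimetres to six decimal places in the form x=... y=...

pitch radius r_p = m·N/2 = 1.775·32/2 = 28.400000
base radius r_b = r_p·cos α = 28.400000·cos 20.240° = 26.646349
roll angle φ = 25.205° = 0.43991024 rad
x = r_b·(cos φ + φ·sin φ) = 26.646349·(0.90478989 + 0.43991024·0.42585825) = 29.101259
y = r_b·(sin φ − φ·cos φ) = 26.646349·(0.42585825 − 0.43991024·0.90478989) = 0.741619

x=29.101259 y=0.741619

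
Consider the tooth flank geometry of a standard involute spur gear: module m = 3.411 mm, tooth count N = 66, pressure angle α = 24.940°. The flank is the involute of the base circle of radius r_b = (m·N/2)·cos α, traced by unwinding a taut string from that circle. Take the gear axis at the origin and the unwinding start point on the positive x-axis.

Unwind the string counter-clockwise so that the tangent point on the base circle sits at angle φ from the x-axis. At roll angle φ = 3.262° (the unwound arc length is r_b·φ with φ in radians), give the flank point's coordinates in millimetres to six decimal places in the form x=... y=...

pitch radius r_p = m·N/2 = 3.411·66/2 = 112.563000
base radius r_b = r_p·cos α = 112.563000·cos 24.940° = 102.066484
roll angle φ = 3.262° = 0.05693264 rad
x = r_b·(cos φ + φ·sin φ) = 102.066484·(0.99837977 + 0.05693264·0.05690189) = 102.231765
y = r_b·(sin φ − φ·cos φ) = 102.066484·(0.05690189 − 0.05693264·0.99837977) = 0.006276

x=102.231765 y=0.006276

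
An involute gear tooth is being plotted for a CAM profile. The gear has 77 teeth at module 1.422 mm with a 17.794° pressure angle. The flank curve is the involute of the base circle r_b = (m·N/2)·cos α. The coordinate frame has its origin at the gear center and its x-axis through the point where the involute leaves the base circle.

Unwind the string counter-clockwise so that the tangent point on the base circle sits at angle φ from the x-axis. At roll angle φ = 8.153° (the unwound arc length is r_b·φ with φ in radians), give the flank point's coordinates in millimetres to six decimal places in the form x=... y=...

x=52.653064 y=0.049964

pitch radius r_p = m·N/2 = 1.422·77/2 = 54.747000
base radius r_b = r_p·cos α = 54.747000·cos 17.794° = 52.127980
roll angle φ = 8.153° = 0.14229669 rad
x = r_b·(cos φ + φ·sin φ) = 52.127980·(0.98989290 + 0.14229669·0.14181697) = 52.653064
y = r_b·(sin φ − φ·cos φ) = 52.127980·(0.14181697 − 0.14229669·0.98989290) = 0.049964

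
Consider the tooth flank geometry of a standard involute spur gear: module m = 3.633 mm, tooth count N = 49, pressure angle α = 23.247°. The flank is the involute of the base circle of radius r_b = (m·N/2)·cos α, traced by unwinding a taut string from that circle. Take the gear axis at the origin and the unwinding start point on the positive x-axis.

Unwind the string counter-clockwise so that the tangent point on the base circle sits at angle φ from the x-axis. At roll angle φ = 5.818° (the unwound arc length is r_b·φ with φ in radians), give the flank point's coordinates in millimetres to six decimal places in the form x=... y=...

pitch radius r_p = m·N/2 = 3.633·49/2 = 89.008500
base radius r_b = r_p·cos α = 89.008500·cos 23.247° = 81.782067
roll angle φ = 5.818° = 0.10154326 rad
x = r_b·(cos φ + φ·sin φ) = 81.782067·(0.99484891 + 0.10154326·0.10136884) = 82.202610
y = r_b·(sin φ − φ·cos φ) = 81.782067·(0.10136884 − 0.10154326·0.99484891) = 0.028513

x=82.202610 y=0.028513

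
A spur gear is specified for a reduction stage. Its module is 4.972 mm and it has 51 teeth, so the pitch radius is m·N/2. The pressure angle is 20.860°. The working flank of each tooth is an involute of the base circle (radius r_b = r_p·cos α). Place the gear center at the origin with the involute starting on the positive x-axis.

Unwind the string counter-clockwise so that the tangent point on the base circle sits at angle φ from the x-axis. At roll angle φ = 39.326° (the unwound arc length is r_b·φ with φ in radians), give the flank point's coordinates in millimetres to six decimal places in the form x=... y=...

pitch radius r_p = m·N/2 = 4.972·51/2 = 126.786000
base radius r_b = r_p·cos α = 126.786000·cos 20.860° = 118.475596
roll angle φ = 39.326° = 0.68636818 rad
x = r_b·(cos φ + φ·sin φ) = 118.475596·(0.77355271 + 0.68636818·0.63373196) = 143.180858
y = r_b·(sin φ − φ·cos φ) = 118.475596·(0.63373196 − 0.68636818·0.77355271) = 12.178106

x=143.180858 y=12.178106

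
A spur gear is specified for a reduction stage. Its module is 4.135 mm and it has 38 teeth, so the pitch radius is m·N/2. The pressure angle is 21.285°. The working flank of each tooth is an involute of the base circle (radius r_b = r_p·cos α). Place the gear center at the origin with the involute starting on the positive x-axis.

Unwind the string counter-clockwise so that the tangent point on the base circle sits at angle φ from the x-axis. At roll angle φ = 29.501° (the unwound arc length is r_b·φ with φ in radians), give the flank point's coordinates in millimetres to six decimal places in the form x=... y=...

pitch radius r_p = m·N/2 = 4.135·38/2 = 78.565000
base radius r_b = r_p·cos α = 78.565000·cos 21.285° = 73.205790
roll angle φ = 29.501° = 0.51488958 rad
x = r_b·(cos φ + φ·sin φ) = 73.205790·(0.87034710 + 0.51488958·0.49243875) = 82.275891
y = r_b·(sin φ − φ·cos φ) = 73.205790·(0.49243875 − 0.51488958·0.87034710) = 3.243463

x=82.275891 y=3.243463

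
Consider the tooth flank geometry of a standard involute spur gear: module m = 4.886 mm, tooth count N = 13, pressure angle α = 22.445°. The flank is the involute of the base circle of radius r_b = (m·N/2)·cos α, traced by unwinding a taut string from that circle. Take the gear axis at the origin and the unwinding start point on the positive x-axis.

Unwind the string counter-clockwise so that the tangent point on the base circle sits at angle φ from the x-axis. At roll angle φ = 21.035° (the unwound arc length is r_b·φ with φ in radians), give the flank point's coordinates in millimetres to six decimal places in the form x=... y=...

x=31.265157 y=0.477670

pitch radius r_p = m·N/2 = 4.886·13/2 = 31.759000
base radius r_b = r_p·cos α = 31.759000·cos 22.445° = 29.353143
roll angle φ = 21.035° = 0.36713001 rad
x = r_b·(cos φ + φ·sin φ) = 29.353143·(0.93336134 + 0.36713001·0.35893817) = 31.265157
y = r_b·(sin φ − φ·cos φ) = 29.353143·(0.35893817 − 0.36713001·0.93336134) = 0.477670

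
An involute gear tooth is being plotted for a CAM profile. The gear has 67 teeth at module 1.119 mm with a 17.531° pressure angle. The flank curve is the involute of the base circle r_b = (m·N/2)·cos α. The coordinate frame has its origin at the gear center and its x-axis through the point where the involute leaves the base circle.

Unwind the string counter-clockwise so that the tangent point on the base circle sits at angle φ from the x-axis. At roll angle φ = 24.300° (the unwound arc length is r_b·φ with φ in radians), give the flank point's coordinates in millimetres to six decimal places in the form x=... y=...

x=38.817105 y=0.892725

pitch radius r_p = m·N/2 = 1.119·67/2 = 37.486500
base radius r_b = r_p·cos α = 37.486500·cos 17.531° = 35.745406
roll angle φ = 24.300° = 0.42411501 rad
x = r_b·(cos φ + φ·sin φ) = 35.745406·(0.91140328 + 0.42411501·0.41151436) = 38.817105
y = r_b·(sin φ − φ·cos φ) = 35.745406·(0.41151436 − 0.42411501·0.91140328) = 0.892725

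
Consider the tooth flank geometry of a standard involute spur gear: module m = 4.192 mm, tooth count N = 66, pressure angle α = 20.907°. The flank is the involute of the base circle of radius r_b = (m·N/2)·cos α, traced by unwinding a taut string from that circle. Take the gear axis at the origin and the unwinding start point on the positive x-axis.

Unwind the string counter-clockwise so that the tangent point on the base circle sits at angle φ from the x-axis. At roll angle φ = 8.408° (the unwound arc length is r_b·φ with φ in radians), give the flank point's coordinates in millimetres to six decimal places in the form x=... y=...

pitch radius r_p = m·N/2 = 4.192·66/2 = 138.336000
base radius r_b = r_p·cos α = 138.336000·cos 20.907° = 129.228080
roll angle φ = 8.408° = 0.14674728 rad
x = r_b·(cos φ + φ·sin φ) = 129.228080·(0.98925193 + 0.14674728·0.14622116) = 130.612046
y = r_b·(sin φ − φ·cos φ) = 129.228080·(0.14622116 − 0.14674728·0.98925193) = 0.135835

x=130.612046 y=0.135835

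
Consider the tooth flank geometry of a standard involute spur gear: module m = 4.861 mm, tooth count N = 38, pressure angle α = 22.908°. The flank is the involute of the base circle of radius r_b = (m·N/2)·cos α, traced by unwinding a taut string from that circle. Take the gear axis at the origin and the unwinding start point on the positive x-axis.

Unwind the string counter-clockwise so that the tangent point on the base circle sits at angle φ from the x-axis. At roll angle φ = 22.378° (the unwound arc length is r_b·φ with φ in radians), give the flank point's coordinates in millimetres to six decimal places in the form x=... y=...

x=91.318226 y=1.663933

pitch radius r_p = m·N/2 = 4.861·38/2 = 92.359000
base radius r_b = r_p·cos α = 92.359000·cos 22.908° = 85.074744
roll angle φ = 22.378° = 0.39056978 rad
x = r_b·(cos φ + φ·sin φ) = 85.074744·(0.92469229 + 0.39056978·0.38071535) = 91.318226
y = r_b·(sin φ − φ·cos φ) = 85.074744·(0.38071535 − 0.39056978·0.92469229) = 1.663933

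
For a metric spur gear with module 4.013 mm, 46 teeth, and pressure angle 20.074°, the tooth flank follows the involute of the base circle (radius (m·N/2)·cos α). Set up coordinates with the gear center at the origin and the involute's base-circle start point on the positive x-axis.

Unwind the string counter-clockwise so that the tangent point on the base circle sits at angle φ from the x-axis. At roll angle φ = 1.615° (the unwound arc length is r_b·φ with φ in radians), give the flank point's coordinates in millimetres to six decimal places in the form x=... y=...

pitch radius r_p = m·N/2 = 4.013·46/2 = 92.299000
base radius r_b = r_p·cos α = 92.299000·cos 20.074° = 86.691845
roll angle φ = 1.615° = 0.02818707 rad
x = r_b·(cos φ + φ·sin φ) = 86.691845·(0.99960277 + 0.02818707·0.02818334) = 86.726277
y = r_b·(sin φ − φ·cos φ) = 86.691845·(0.02818334 − 0.02818707·0.99960277) = 0.000647

x=86.726277 y=0.000647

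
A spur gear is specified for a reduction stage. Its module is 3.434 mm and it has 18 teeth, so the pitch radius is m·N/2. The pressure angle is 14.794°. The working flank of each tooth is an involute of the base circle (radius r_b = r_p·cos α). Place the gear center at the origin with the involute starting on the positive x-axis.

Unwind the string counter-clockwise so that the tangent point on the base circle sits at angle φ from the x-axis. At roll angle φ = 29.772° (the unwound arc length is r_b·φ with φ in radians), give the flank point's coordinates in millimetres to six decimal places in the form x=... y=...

x=33.647287 y=1.360082

pitch radius r_p = m·N/2 = 3.434·18/2 = 30.906000
base radius r_b = r_p·cos α = 30.906000·cos 14.794° = 29.881470
roll angle φ = 29.772° = 0.51961942 rad
x = r_b·(cos φ + φ·sin φ) = 29.881470·(0.86800822 + 0.51961942·0.49654983) = 33.647287
y = r_b·(sin φ − φ·cos φ) = 29.881470·(0.49654983 − 0.51961942·0.86800822) = 1.360082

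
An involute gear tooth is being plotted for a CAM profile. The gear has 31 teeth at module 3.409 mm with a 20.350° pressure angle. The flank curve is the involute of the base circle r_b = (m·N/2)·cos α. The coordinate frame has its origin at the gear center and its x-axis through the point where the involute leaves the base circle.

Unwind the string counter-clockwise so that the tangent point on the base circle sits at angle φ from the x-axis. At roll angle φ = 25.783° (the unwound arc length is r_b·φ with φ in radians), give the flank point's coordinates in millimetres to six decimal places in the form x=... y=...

x=54.306517 y=1.474555

pitch radius r_p = m·N/2 = 3.409·31/2 = 52.839500
base radius r_b = r_p·cos α = 52.839500·cos 20.350° = 49.541566
roll angle φ = 25.783° = 0.44999824 rad
x = r_b·(cos φ + φ·sin φ) = 49.541566·(0.90044787 + 0.44999824·0.43496395) = 54.306517
y = r_b·(sin φ − φ·cos φ) = 49.541566·(0.43496395 − 0.44999824·0.90044787) = 1.474555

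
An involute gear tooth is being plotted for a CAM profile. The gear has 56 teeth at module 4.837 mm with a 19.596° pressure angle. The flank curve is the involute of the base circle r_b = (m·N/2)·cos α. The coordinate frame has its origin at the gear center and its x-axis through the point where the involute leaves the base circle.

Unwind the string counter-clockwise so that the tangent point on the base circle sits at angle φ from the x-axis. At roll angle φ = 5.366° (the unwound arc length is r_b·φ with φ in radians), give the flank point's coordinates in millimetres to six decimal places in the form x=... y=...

x=128.150000 y=0.034906

pitch radius r_p = m·N/2 = 4.837·56/2 = 135.436000
base radius r_b = r_p·cos α = 135.436000·cos 19.596° = 127.591665
roll angle φ = 5.366° = 0.09365437 rad
x = r_b·(cos φ + φ·sin φ) = 127.591665·(0.99561763 + 0.09365437·0.09351752) = 128.150000
y = r_b·(sin φ − φ·cos φ) = 127.591665·(0.09351752 − 0.09365437·0.99561763) = 0.034906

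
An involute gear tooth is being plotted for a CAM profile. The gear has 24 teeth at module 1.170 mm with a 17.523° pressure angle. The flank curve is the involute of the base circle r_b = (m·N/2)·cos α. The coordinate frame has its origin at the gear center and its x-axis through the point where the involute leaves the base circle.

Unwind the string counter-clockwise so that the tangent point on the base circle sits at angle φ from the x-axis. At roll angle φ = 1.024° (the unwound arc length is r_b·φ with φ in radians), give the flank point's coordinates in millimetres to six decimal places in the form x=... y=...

x=13.390628 y=0.000025

pitch radius r_p = m·N/2 = 1.170·24/2 = 14.040000
base radius r_b = r_p·cos α = 14.040000·cos 17.523° = 13.388490
roll angle φ = 1.024° = 0.01787217 rad
x = r_b·(cos φ + φ·sin φ) = 13.388490·(0.99984030 + 0.01787217·0.01787122) = 13.390628
y = r_b·(sin φ − φ·cos φ) = 13.388490·(0.01787122 − 0.01787217·0.99984030) = 0.000025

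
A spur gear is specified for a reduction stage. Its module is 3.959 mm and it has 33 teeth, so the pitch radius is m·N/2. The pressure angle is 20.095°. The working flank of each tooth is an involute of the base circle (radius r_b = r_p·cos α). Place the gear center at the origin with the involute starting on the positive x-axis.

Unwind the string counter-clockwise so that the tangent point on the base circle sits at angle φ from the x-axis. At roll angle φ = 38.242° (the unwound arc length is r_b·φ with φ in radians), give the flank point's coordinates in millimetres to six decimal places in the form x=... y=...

x=73.526919 y=5.813706

pitch radius r_p = m·N/2 = 3.959·33/2 = 65.323500
base radius r_b = r_p·cos α = 65.323500·cos 20.095° = 61.346882
roll angle φ = 38.242° = 0.66744881 rad
x = r_b·(cos φ + φ·sin φ) = 61.346882·(0.78540337 + 0.66744881·0.61898429) = 73.526919
y = r_b·(sin φ − φ·cos φ) = 61.346882·(0.61898429 − 0.66744881·0.78540337) = 5.813706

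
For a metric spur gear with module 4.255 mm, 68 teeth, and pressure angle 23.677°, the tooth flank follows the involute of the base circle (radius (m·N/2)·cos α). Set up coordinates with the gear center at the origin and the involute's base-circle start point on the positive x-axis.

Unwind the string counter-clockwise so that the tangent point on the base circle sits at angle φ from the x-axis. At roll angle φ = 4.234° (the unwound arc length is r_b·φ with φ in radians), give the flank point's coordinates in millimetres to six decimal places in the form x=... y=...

pitch radius r_p = m·N/2 = 4.255·68/2 = 144.670000
base radius r_b = r_p·cos α = 144.670000·cos 23.677° = 132.492240
roll angle φ = 4.234° = 0.07389724 rad
x = r_b·(cos φ + φ·sin φ) = 132.492240·(0.99727084 + 0.07389724·0.07383000) = 132.853503
y = r_b·(sin φ − φ·cos φ) = 132.492240·(0.07383000 − 0.07389724·0.99727084) = 0.017812

x=132.853503 y=0.017812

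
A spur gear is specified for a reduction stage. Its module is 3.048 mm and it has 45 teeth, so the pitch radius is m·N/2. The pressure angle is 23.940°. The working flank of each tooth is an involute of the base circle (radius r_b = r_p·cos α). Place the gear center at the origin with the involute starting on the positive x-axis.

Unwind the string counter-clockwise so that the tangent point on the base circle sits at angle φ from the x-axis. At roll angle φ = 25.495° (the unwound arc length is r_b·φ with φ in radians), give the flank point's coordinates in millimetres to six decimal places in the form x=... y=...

x=68.581649 y=1.804605

pitch radius r_p = m·N/2 = 3.048·45/2 = 68.580000
base radius r_b = r_p·cos α = 68.580000·cos 23.940° = 62.680124
roll angle φ = 25.495° = 0.44497169 rad
x = r_b·(cos φ + φ·sin φ) = 62.680124·(0.90262285 + 0.44497169·0.43043233) = 68.581649
y = r_b·(sin φ − φ·cos φ) = 62.680124·(0.43043233 − 0.44497169·0.90262285) = 1.804605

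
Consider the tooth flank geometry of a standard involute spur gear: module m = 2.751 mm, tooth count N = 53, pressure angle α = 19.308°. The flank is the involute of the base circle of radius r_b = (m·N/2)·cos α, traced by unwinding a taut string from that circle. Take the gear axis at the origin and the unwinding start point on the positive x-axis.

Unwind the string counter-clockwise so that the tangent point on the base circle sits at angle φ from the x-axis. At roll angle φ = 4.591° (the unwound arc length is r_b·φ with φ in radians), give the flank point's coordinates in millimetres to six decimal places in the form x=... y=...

pitch radius r_p = m·N/2 = 2.751·53/2 = 72.901500
base radius r_b = r_p·cos α = 72.901500·cos 19.308° = 68.801140
roll angle φ = 4.591° = 0.08012807 rad
x = r_b·(cos φ + φ·sin φ) = 68.801140·(0.99679146 + 0.08012807·0.08004235) = 69.021655
y = r_b·(sin φ − φ·cos φ) = 68.801140·(0.08004235 − 0.08012807·0.99679146) = 0.011791

x=69.021655 y=0.011791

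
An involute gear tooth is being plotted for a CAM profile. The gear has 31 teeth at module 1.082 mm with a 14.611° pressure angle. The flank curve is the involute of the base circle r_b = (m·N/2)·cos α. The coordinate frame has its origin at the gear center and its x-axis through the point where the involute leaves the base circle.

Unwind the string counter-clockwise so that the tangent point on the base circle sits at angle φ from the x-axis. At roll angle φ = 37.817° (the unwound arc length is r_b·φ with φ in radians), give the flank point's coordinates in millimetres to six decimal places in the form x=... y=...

x=19.387796 y=1.488728

pitch radius r_p = m·N/2 = 1.082·31/2 = 16.771000
base radius r_b = r_p·cos α = 16.771000·cos 14.611° = 16.228639
roll angle φ = 37.817° = 0.66003116 rad
x = r_b·(cos φ + φ·sin φ) = 16.228639·(0.78997312 + 0.66003116·0.61314147) = 19.387796
y = r_b·(sin φ − φ·cos φ) = 16.228639·(0.61314147 − 0.66003116·0.78997312) = 1.488728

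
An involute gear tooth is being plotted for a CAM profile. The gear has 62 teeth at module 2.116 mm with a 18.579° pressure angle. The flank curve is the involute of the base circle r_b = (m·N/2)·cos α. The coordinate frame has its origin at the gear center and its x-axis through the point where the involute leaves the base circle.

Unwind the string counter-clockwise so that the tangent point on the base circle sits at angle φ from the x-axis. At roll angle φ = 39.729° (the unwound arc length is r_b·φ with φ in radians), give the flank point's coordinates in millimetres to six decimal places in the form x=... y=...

x=75.375827 y=6.583248

pitch radius r_p = m·N/2 = 2.116·62/2 = 65.596000
base radius r_b = r_p·cos α = 65.596000·cos 18.579° = 62.177481
roll angle φ = 39.729° = 0.69340186 rad
x = r_b·(cos φ + φ·sin φ) = 62.177481·(0.76907615 + 0.69340186·0.63915716) = 75.375827
y = r_b·(sin φ − φ·cos φ) = 62.177481·(0.63915716 − 0.69340186·0.76907615) = 6.583248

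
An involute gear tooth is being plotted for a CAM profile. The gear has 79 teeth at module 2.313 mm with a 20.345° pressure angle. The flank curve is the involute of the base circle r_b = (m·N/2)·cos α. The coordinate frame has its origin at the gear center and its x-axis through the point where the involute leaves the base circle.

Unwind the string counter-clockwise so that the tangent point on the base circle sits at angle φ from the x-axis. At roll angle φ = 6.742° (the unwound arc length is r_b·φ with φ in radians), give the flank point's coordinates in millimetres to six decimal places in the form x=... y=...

x=86.254905 y=0.046459

pitch radius r_p = m·N/2 = 2.313·79/2 = 91.363500
base radius r_b = r_p·cos α = 91.363500·cos 20.345° = 85.663894
roll angle φ = 6.742° = 0.11767010 rad
x = r_b·(cos φ + φ·sin φ) = 85.663894·(0.99308486 + 0.11767010·0.11739874) = 86.254905
y = r_b·(sin φ − φ·cos φ) = 85.663894·(0.11739874 − 0.11767010·0.99308486) = 0.046459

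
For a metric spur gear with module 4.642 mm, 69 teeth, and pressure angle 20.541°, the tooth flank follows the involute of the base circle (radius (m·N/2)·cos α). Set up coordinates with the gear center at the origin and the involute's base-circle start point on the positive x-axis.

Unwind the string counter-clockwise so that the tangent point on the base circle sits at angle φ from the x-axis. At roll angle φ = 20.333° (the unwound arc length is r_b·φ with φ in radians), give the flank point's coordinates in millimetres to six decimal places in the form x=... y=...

pitch radius r_p = m·N/2 = 4.642·69/2 = 160.149000
base radius r_b = r_p·cos α = 160.149000·cos 20.541° = 149.966942
roll angle φ = 20.333° = 0.35487780 rad
x = r_b·(cos φ + φ·sin φ) = 149.966942·(0.93768896 + 0.35487780·0.34747578) = 159.114985
y = r_b·(sin φ − φ·cos φ) = 149.966942·(0.34747578 − 0.35487780·0.93768896) = 2.206132

x=159.114985 y=2.206132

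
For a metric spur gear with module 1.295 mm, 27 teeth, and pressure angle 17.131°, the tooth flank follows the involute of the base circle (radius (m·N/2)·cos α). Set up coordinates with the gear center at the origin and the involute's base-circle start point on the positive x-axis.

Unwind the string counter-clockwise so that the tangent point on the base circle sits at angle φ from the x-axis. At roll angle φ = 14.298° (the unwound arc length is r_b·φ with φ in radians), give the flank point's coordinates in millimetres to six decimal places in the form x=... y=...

pitch radius r_p = m·N/2 = 1.295·27/2 = 17.482500
base radius r_b = r_p·cos α = 17.482500·cos 17.131° = 16.706868
roll angle φ = 14.298° = 0.24954718 rad
x = r_b·(cos φ + φ·sin φ) = 16.706868·(0.96902435 + 0.24954718·0.24696519) = 17.218997
y = r_b·(sin φ − φ·cos φ) = 16.706868·(0.24696519 − 0.24954718·0.96902435) = 0.086005

x=17.218997 y=0.086005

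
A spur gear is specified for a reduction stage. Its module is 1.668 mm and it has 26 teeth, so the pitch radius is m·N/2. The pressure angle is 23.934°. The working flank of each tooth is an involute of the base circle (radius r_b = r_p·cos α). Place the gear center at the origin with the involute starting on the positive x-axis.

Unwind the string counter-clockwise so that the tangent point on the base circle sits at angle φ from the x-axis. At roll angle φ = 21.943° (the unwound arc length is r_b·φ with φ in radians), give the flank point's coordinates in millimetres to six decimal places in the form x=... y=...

pitch radius r_p = m·N/2 = 1.668·26/2 = 21.684000
base radius r_b = r_p·cos α = 21.684000·cos 23.934° = 19.819466
roll angle φ = 21.943° = 0.38297760 rad
x = r_b·(cos φ + φ·sin φ) = 19.819466·(0.92755607 + 0.38297760·0.37368401) = 21.220081
y = r_b·(sin φ − φ·cos φ) = 19.819466·(0.37368401 − 0.38297760·0.92755607) = 0.365685

x=21.220081 y=0.365685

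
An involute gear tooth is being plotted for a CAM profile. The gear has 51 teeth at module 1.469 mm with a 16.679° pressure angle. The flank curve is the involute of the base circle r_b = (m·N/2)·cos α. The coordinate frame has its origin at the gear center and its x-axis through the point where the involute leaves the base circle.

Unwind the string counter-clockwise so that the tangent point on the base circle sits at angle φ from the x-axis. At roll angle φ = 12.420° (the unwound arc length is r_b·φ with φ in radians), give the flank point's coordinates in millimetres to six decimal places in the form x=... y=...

x=36.716685 y=0.121263

pitch radius r_p = m·N/2 = 1.469·51/2 = 37.459500
base radius r_b = r_p·cos α = 37.459500·cos 16.679° = 35.883495
roll angle φ = 12.420° = 0.21676989 rad
x = r_b·(cos φ + φ·sin φ) = 35.883495·(0.97659726 + 0.21676989·0.21507624) = 36.716685
y = r_b·(sin φ − φ·cos φ) = 35.883495·(0.21507624 − 0.21676989·0.97659726) = 0.121263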